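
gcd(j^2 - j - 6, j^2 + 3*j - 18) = j - 3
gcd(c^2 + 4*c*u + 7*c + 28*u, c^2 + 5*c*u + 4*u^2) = c + 4*u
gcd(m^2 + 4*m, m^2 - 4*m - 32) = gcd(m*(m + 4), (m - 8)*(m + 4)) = m + 4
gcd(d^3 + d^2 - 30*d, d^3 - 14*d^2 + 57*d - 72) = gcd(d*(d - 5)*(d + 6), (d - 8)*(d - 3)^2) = 1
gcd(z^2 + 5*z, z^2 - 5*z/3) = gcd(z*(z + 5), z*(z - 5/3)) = z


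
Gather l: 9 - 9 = 0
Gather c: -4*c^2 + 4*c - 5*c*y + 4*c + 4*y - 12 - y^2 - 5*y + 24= -4*c^2 + c*(8 - 5*y) - y^2 - y + 12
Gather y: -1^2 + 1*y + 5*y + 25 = 6*y + 24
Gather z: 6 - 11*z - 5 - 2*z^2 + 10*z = -2*z^2 - z + 1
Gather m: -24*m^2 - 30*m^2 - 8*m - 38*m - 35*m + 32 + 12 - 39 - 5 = -54*m^2 - 81*m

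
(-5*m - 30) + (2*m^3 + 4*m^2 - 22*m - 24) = 2*m^3 + 4*m^2 - 27*m - 54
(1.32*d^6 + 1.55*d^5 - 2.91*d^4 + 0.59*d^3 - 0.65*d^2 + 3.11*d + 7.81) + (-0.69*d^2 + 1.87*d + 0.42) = 1.32*d^6 + 1.55*d^5 - 2.91*d^4 + 0.59*d^3 - 1.34*d^2 + 4.98*d + 8.23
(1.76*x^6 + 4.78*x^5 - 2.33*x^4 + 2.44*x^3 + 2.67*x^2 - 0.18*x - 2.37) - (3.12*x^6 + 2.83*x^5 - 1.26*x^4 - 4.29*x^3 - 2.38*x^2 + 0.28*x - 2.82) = -1.36*x^6 + 1.95*x^5 - 1.07*x^4 + 6.73*x^3 + 5.05*x^2 - 0.46*x + 0.45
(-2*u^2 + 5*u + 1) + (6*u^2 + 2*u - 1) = 4*u^2 + 7*u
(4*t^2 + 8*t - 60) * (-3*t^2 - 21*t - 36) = -12*t^4 - 108*t^3 - 132*t^2 + 972*t + 2160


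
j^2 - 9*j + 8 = (j - 8)*(j - 1)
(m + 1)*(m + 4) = m^2 + 5*m + 4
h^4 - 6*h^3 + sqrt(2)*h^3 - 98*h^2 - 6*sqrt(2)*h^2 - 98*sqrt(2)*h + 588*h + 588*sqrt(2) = (h - 6)*(h - 7*sqrt(2))*(h + sqrt(2))*(h + 7*sqrt(2))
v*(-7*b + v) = -7*b*v + v^2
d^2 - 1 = (d - 1)*(d + 1)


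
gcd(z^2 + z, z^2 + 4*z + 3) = z + 1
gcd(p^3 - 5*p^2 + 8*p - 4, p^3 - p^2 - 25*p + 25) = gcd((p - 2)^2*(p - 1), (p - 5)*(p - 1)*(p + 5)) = p - 1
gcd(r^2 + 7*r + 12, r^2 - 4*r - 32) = r + 4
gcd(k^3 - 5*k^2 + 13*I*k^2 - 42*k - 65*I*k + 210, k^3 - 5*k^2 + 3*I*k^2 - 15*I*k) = k - 5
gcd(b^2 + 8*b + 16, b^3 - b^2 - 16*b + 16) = b + 4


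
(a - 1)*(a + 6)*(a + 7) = a^3 + 12*a^2 + 29*a - 42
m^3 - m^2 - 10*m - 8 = (m - 4)*(m + 1)*(m + 2)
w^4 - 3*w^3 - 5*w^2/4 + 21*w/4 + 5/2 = (w - 5/2)*(w - 2)*(w + 1/2)*(w + 1)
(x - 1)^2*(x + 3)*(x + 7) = x^4 + 8*x^3 + 2*x^2 - 32*x + 21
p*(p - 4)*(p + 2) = p^3 - 2*p^2 - 8*p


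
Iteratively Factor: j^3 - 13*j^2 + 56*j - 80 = (j - 5)*(j^2 - 8*j + 16) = (j - 5)*(j - 4)*(j - 4)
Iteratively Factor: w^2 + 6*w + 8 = (w + 2)*(w + 4)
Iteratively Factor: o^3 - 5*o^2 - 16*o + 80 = (o - 5)*(o^2 - 16) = (o - 5)*(o + 4)*(o - 4)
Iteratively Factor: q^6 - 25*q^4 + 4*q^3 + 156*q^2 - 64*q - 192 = (q - 2)*(q^5 + 2*q^4 - 21*q^3 - 38*q^2 + 80*q + 96) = (q - 2)*(q + 3)*(q^4 - q^3 - 18*q^2 + 16*q + 32) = (q - 4)*(q - 2)*(q + 3)*(q^3 + 3*q^2 - 6*q - 8) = (q - 4)*(q - 2)*(q + 3)*(q + 4)*(q^2 - q - 2) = (q - 4)*(q - 2)*(q + 1)*(q + 3)*(q + 4)*(q - 2)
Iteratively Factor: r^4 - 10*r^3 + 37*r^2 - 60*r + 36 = (r - 3)*(r^3 - 7*r^2 + 16*r - 12) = (r - 3)*(r - 2)*(r^2 - 5*r + 6) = (r - 3)^2*(r - 2)*(r - 2)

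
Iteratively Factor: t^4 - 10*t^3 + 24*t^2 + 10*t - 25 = (t - 5)*(t^3 - 5*t^2 - t + 5) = (t - 5)*(t + 1)*(t^2 - 6*t + 5) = (t - 5)*(t - 1)*(t + 1)*(t - 5)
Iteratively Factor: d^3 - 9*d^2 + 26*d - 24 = (d - 3)*(d^2 - 6*d + 8) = (d - 3)*(d - 2)*(d - 4)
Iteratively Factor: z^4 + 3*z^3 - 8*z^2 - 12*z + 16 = (z + 4)*(z^3 - z^2 - 4*z + 4) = (z - 1)*(z + 4)*(z^2 - 4) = (z - 2)*(z - 1)*(z + 4)*(z + 2)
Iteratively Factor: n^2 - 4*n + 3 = (n - 3)*(n - 1)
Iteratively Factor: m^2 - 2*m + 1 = (m - 1)*(m - 1)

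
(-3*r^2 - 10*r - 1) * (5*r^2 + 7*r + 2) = -15*r^4 - 71*r^3 - 81*r^2 - 27*r - 2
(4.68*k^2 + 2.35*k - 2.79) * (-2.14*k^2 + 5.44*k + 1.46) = -10.0152*k^4 + 20.4302*k^3 + 25.5874*k^2 - 11.7466*k - 4.0734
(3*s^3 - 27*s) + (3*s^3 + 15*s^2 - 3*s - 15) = 6*s^3 + 15*s^2 - 30*s - 15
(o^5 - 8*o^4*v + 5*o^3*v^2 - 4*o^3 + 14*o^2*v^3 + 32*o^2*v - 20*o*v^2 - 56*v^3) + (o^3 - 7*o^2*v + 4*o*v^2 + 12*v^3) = o^5 - 8*o^4*v + 5*o^3*v^2 - 3*o^3 + 14*o^2*v^3 + 25*o^2*v - 16*o*v^2 - 44*v^3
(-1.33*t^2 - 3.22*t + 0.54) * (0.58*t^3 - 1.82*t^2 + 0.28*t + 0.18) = -0.7714*t^5 + 0.553*t^4 + 5.8012*t^3 - 2.1238*t^2 - 0.4284*t + 0.0972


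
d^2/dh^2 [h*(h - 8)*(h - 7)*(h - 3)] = 12*h^2 - 108*h + 202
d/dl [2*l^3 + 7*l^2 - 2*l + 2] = 6*l^2 + 14*l - 2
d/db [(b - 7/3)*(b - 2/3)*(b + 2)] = 3*b^2 - 2*b - 40/9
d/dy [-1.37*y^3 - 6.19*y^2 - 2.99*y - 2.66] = -4.11*y^2 - 12.38*y - 2.99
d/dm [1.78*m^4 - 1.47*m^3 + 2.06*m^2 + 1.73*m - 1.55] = 7.12*m^3 - 4.41*m^2 + 4.12*m + 1.73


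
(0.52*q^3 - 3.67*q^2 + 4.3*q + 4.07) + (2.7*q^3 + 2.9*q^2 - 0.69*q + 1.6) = 3.22*q^3 - 0.77*q^2 + 3.61*q + 5.67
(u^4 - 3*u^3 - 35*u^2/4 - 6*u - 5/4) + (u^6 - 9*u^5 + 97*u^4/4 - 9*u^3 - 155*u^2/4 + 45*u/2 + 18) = u^6 - 9*u^5 + 101*u^4/4 - 12*u^3 - 95*u^2/2 + 33*u/2 + 67/4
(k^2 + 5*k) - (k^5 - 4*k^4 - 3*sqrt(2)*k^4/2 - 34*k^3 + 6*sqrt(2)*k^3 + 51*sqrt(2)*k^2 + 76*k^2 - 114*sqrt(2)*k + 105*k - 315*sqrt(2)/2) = -k^5 + 3*sqrt(2)*k^4/2 + 4*k^4 - 6*sqrt(2)*k^3 + 34*k^3 - 75*k^2 - 51*sqrt(2)*k^2 - 100*k + 114*sqrt(2)*k + 315*sqrt(2)/2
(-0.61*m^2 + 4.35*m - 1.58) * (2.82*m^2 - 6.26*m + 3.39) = -1.7202*m^4 + 16.0856*m^3 - 33.7545*m^2 + 24.6373*m - 5.3562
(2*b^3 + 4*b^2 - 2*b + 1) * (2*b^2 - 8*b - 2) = 4*b^5 - 8*b^4 - 40*b^3 + 10*b^2 - 4*b - 2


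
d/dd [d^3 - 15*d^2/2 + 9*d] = 3*d^2 - 15*d + 9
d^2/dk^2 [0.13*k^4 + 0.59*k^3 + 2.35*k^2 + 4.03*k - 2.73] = 1.56*k^2 + 3.54*k + 4.7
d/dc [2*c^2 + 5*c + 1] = 4*c + 5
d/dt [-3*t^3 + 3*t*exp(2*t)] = -9*t^2 + 6*t*exp(2*t) + 3*exp(2*t)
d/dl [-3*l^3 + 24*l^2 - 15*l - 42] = -9*l^2 + 48*l - 15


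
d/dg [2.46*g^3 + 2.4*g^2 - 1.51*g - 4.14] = 7.38*g^2 + 4.8*g - 1.51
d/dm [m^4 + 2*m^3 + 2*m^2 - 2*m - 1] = 4*m^3 + 6*m^2 + 4*m - 2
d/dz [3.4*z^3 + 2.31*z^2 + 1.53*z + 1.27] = 10.2*z^2 + 4.62*z + 1.53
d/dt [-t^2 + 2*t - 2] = 2 - 2*t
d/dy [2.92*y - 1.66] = 2.92000000000000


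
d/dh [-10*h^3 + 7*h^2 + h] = -30*h^2 + 14*h + 1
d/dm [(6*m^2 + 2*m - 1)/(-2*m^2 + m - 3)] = 5*(2*m^2 - 8*m - 1)/(4*m^4 - 4*m^3 + 13*m^2 - 6*m + 9)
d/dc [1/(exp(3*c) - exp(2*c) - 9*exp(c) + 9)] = (-3*exp(2*c) + 2*exp(c) + 9)*exp(c)/(exp(3*c) - exp(2*c) - 9*exp(c) + 9)^2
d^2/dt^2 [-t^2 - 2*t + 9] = -2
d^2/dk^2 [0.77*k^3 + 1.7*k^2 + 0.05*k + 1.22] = 4.62*k + 3.4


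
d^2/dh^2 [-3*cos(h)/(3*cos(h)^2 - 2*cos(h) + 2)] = (-18*(1 - cos(h)^2)^2 - 27*cos(h)^5 + 162*cos(h)^3 - 48*cos(h)^2 - 120*cos(h) + 42)/(-3*cos(h)^2 + 2*cos(h) - 2)^3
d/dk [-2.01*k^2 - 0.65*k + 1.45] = -4.02*k - 0.65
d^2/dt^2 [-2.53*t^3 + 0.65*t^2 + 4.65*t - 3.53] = 1.3 - 15.18*t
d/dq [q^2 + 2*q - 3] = 2*q + 2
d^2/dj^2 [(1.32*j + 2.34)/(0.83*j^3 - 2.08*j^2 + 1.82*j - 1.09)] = (5.456088*j^5 + 5.671224*j^4 - 57.202704*j^3 + 96.281928*j^2 - 58.40406*j + 10.128768)/(0.571787*j^9 - 4.298736*j^8 + 14.53413*j^7 - 30.103903*j^6 + 43.160676*j^5 - 44.696028*j^4 + 33.744761*j^3 - 18.245292*j^2 + 6.487026*j - 1.295029)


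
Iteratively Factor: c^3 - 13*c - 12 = (c + 1)*(c^2 - c - 12) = (c - 4)*(c + 1)*(c + 3)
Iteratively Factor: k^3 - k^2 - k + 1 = (k + 1)*(k^2 - 2*k + 1) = (k - 1)*(k + 1)*(k - 1)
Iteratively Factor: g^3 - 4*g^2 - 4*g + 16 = (g + 2)*(g^2 - 6*g + 8) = (g - 2)*(g + 2)*(g - 4)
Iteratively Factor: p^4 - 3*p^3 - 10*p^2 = (p - 5)*(p^3 + 2*p^2) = (p - 5)*(p + 2)*(p^2) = p*(p - 5)*(p + 2)*(p)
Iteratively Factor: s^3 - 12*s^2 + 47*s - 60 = (s - 4)*(s^2 - 8*s + 15) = (s - 4)*(s - 3)*(s - 5)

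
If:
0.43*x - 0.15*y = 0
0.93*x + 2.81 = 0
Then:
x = -3.02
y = -8.66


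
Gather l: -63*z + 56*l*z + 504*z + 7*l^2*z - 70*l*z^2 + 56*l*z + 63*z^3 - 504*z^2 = 7*l^2*z + l*(-70*z^2 + 112*z) + 63*z^3 - 504*z^2 + 441*z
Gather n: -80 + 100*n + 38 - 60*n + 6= 40*n - 36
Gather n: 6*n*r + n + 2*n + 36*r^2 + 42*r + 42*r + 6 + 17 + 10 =n*(6*r + 3) + 36*r^2 + 84*r + 33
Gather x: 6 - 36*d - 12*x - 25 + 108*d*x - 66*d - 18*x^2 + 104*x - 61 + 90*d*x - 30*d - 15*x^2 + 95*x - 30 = -132*d - 33*x^2 + x*(198*d + 187) - 110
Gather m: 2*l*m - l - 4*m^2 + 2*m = -l - 4*m^2 + m*(2*l + 2)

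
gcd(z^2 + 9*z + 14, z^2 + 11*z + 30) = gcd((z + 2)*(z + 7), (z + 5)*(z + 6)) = 1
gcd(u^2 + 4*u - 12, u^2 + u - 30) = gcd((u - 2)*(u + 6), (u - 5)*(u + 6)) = u + 6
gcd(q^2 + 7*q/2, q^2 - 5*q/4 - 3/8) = 1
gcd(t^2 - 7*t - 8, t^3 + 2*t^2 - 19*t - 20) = t + 1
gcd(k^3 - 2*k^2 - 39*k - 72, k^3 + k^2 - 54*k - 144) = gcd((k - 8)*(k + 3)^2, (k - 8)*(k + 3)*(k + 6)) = k^2 - 5*k - 24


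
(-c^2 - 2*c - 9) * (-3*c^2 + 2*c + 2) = 3*c^4 + 4*c^3 + 21*c^2 - 22*c - 18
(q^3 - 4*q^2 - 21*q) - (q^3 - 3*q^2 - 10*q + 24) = -q^2 - 11*q - 24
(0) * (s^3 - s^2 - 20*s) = 0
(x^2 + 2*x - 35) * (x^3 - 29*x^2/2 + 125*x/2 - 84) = x^5 - 25*x^4/2 - 3*x^3/2 + 1097*x^2/2 - 4711*x/2 + 2940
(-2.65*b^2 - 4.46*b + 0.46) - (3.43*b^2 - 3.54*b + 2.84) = -6.08*b^2 - 0.92*b - 2.38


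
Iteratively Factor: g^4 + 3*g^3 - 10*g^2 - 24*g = (g + 2)*(g^3 + g^2 - 12*g) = g*(g + 2)*(g^2 + g - 12) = g*(g - 3)*(g + 2)*(g + 4)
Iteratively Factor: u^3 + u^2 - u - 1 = (u + 1)*(u^2 - 1) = (u + 1)^2*(u - 1)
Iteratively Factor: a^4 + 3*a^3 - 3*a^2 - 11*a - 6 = (a + 3)*(a^3 - 3*a - 2) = (a + 1)*(a + 3)*(a^2 - a - 2) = (a - 2)*(a + 1)*(a + 3)*(a + 1)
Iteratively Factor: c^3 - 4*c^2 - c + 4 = (c - 4)*(c^2 - 1) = (c - 4)*(c + 1)*(c - 1)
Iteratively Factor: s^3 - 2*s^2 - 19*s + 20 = (s - 5)*(s^2 + 3*s - 4) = (s - 5)*(s - 1)*(s + 4)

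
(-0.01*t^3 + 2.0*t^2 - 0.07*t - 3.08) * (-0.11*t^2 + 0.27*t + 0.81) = 0.0011*t^5 - 0.2227*t^4 + 0.5396*t^3 + 1.9399*t^2 - 0.8883*t - 2.4948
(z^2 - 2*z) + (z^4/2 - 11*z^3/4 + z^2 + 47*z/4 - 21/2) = z^4/2 - 11*z^3/4 + 2*z^2 + 39*z/4 - 21/2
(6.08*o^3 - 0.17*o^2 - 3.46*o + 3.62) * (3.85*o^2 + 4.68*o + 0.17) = 23.408*o^5 + 27.7999*o^4 - 13.083*o^3 - 2.2847*o^2 + 16.3534*o + 0.6154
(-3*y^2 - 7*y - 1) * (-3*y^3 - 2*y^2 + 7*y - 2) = 9*y^5 + 27*y^4 - 4*y^3 - 41*y^2 + 7*y + 2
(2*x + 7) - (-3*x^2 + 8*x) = 3*x^2 - 6*x + 7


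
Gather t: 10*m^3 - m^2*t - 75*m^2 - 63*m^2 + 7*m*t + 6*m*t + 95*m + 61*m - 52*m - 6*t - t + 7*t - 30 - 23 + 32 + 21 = 10*m^3 - 138*m^2 + 104*m + t*(-m^2 + 13*m)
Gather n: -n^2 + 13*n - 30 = -n^2 + 13*n - 30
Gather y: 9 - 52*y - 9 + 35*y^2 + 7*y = 35*y^2 - 45*y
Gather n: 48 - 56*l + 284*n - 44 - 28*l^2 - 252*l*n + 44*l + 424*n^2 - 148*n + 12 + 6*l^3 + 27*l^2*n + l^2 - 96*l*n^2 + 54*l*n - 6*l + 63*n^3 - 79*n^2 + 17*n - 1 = 6*l^3 - 27*l^2 - 18*l + 63*n^3 + n^2*(345 - 96*l) + n*(27*l^2 - 198*l + 153) + 15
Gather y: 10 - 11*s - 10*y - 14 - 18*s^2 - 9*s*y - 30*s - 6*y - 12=-18*s^2 - 41*s + y*(-9*s - 16) - 16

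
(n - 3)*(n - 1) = n^2 - 4*n + 3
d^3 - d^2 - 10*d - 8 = (d - 4)*(d + 1)*(d + 2)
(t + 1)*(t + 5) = t^2 + 6*t + 5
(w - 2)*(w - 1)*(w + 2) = w^3 - w^2 - 4*w + 4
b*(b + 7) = b^2 + 7*b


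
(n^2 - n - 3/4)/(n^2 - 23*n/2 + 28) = (4*n^2 - 4*n - 3)/(2*(2*n^2 - 23*n + 56))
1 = 1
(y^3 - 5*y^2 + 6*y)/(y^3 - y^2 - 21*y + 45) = y*(y - 2)/(y^2 + 2*y - 15)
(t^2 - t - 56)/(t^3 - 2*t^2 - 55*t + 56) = 1/(t - 1)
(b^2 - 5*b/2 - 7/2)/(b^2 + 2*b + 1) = (b - 7/2)/(b + 1)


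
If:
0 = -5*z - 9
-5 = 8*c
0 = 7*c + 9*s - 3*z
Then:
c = -5/8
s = -41/360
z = -9/5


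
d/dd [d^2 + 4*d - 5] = 2*d + 4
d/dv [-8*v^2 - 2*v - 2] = -16*v - 2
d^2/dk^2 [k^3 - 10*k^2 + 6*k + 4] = 6*k - 20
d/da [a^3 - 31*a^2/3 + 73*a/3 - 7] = 3*a^2 - 62*a/3 + 73/3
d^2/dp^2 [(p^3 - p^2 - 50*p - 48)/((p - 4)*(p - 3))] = 40*(-p^3 - 18*p^2 + 162*p - 306)/(p^6 - 21*p^5 + 183*p^4 - 847*p^3 + 2196*p^2 - 3024*p + 1728)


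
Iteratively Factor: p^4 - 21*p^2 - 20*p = (p - 5)*(p^3 + 5*p^2 + 4*p) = (p - 5)*(p + 1)*(p^2 + 4*p) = (p - 5)*(p + 1)*(p + 4)*(p)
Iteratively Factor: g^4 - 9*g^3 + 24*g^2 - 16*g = (g)*(g^3 - 9*g^2 + 24*g - 16) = g*(g - 1)*(g^2 - 8*g + 16) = g*(g - 4)*(g - 1)*(g - 4)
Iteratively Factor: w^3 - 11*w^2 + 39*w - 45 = (w - 5)*(w^2 - 6*w + 9) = (w - 5)*(w - 3)*(w - 3)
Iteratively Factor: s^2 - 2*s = (s - 2)*(s)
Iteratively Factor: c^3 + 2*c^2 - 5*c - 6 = (c + 1)*(c^2 + c - 6) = (c - 2)*(c + 1)*(c + 3)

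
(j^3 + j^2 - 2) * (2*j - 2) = 2*j^4 - 2*j^2 - 4*j + 4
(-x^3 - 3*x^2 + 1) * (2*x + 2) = -2*x^4 - 8*x^3 - 6*x^2 + 2*x + 2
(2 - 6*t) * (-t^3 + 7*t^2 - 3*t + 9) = 6*t^4 - 44*t^3 + 32*t^2 - 60*t + 18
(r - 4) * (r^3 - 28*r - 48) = r^4 - 4*r^3 - 28*r^2 + 64*r + 192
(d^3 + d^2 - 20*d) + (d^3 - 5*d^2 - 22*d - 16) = 2*d^3 - 4*d^2 - 42*d - 16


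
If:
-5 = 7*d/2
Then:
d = -10/7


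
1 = 1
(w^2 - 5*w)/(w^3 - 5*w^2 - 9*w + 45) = w/(w^2 - 9)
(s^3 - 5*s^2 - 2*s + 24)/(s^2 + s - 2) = (s^2 - 7*s + 12)/(s - 1)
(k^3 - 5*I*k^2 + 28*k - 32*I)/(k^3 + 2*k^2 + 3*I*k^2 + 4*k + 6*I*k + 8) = (k - 8*I)/(k + 2)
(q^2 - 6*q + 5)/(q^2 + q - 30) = (q - 1)/(q + 6)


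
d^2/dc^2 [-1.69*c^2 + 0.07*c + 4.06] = -3.38000000000000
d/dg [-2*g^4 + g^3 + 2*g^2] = g*(-8*g^2 + 3*g + 4)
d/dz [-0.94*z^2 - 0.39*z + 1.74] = -1.88*z - 0.39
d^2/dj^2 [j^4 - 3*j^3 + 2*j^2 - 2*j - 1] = 12*j^2 - 18*j + 4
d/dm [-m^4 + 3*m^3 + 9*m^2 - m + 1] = -4*m^3 + 9*m^2 + 18*m - 1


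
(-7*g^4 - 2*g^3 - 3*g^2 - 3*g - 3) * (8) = -56*g^4 - 16*g^3 - 24*g^2 - 24*g - 24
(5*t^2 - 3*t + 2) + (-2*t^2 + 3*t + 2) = 3*t^2 + 4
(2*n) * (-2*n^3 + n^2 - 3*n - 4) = -4*n^4 + 2*n^3 - 6*n^2 - 8*n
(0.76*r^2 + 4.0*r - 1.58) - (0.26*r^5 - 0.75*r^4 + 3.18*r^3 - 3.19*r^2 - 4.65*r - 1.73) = -0.26*r^5 + 0.75*r^4 - 3.18*r^3 + 3.95*r^2 + 8.65*r + 0.15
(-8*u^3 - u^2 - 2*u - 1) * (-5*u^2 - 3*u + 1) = 40*u^5 + 29*u^4 + 5*u^3 + 10*u^2 + u - 1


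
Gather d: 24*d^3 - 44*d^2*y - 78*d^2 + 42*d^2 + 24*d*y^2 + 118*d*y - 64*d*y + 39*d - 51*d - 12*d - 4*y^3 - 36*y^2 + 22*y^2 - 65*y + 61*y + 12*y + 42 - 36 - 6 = 24*d^3 + d^2*(-44*y - 36) + d*(24*y^2 + 54*y - 24) - 4*y^3 - 14*y^2 + 8*y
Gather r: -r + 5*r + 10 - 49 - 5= 4*r - 44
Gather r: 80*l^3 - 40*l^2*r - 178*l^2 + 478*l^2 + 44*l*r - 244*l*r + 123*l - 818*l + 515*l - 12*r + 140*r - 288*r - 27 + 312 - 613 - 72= 80*l^3 + 300*l^2 - 180*l + r*(-40*l^2 - 200*l - 160) - 400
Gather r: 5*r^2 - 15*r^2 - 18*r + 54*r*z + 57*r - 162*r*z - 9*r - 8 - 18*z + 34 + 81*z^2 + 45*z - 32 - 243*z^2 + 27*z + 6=-10*r^2 + r*(30 - 108*z) - 162*z^2 + 54*z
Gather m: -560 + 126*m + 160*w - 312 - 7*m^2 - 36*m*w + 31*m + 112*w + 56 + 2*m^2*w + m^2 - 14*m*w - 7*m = m^2*(2*w - 6) + m*(150 - 50*w) + 272*w - 816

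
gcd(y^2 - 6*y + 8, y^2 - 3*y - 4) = y - 4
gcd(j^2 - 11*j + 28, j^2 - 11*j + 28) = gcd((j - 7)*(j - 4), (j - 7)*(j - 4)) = j^2 - 11*j + 28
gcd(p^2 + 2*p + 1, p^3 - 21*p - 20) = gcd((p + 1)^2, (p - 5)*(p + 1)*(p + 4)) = p + 1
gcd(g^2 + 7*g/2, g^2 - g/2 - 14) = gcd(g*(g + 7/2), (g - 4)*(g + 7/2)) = g + 7/2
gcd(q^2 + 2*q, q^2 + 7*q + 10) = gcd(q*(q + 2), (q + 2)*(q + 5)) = q + 2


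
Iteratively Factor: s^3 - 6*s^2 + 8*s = (s - 2)*(s^2 - 4*s) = s*(s - 2)*(s - 4)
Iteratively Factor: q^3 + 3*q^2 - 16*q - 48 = (q + 3)*(q^2 - 16) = (q - 4)*(q + 3)*(q + 4)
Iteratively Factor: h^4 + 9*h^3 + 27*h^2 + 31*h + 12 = (h + 3)*(h^3 + 6*h^2 + 9*h + 4) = (h + 1)*(h + 3)*(h^2 + 5*h + 4) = (h + 1)^2*(h + 3)*(h + 4)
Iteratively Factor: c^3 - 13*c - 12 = (c + 1)*(c^2 - c - 12) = (c + 1)*(c + 3)*(c - 4)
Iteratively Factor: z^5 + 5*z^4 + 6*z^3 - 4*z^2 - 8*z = (z - 1)*(z^4 + 6*z^3 + 12*z^2 + 8*z) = z*(z - 1)*(z^3 + 6*z^2 + 12*z + 8) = z*(z - 1)*(z + 2)*(z^2 + 4*z + 4) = z*(z - 1)*(z + 2)^2*(z + 2)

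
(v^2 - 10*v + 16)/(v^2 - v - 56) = (v - 2)/(v + 7)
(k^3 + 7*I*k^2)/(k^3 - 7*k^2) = (k + 7*I)/(k - 7)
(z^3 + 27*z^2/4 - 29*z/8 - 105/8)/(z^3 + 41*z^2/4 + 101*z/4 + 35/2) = (z - 3/2)/(z + 2)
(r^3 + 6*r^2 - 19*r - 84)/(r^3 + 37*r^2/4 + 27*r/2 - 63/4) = 4*(r - 4)/(4*r - 3)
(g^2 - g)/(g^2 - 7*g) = (g - 1)/(g - 7)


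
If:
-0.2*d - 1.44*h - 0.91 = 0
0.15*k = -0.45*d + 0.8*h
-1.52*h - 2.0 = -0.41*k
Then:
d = -1.83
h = -0.38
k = 3.48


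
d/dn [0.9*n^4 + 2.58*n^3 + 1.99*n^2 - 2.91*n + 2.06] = 3.6*n^3 + 7.74*n^2 + 3.98*n - 2.91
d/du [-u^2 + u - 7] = 1 - 2*u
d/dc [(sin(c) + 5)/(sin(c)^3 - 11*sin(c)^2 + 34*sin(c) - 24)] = (-2*sin(c)^3 - 4*sin(c)^2 + 110*sin(c) - 194)*cos(c)/(sin(c)^3 - 11*sin(c)^2 + 34*sin(c) - 24)^2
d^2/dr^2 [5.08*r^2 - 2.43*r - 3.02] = 10.1600000000000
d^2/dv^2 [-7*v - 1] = 0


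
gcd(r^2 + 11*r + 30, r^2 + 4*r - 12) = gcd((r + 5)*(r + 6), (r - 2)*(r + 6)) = r + 6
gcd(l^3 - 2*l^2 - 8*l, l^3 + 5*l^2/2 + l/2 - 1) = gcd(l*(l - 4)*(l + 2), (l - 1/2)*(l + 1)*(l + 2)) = l + 2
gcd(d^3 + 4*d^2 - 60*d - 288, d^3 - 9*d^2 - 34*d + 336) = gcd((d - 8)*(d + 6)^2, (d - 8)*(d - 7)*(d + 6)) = d^2 - 2*d - 48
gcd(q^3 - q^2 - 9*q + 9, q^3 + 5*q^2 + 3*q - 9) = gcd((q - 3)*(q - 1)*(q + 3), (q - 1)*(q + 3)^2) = q^2 + 2*q - 3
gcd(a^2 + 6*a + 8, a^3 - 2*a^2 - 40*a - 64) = a^2 + 6*a + 8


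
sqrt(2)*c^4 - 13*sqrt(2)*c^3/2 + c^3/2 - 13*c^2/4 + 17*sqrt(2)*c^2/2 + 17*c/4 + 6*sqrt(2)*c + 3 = (c - 4)*(c - 3)*(c + 1/2)*(sqrt(2)*c + 1/2)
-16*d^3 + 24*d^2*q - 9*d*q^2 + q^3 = (-4*d + q)^2*(-d + q)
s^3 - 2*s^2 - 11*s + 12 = (s - 4)*(s - 1)*(s + 3)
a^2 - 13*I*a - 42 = (a - 7*I)*(a - 6*I)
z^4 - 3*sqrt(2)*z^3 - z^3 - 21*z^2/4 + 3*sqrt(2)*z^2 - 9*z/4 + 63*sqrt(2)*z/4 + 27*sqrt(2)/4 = (z - 3)*(z + 1/2)*(z + 3/2)*(z - 3*sqrt(2))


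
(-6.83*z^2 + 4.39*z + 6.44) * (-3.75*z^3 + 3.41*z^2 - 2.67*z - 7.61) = 25.6125*z^5 - 39.7528*z^4 + 9.056*z^3 + 62.2154*z^2 - 50.6027*z - 49.0084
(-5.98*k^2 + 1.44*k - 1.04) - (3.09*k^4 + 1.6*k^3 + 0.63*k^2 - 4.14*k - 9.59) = -3.09*k^4 - 1.6*k^3 - 6.61*k^2 + 5.58*k + 8.55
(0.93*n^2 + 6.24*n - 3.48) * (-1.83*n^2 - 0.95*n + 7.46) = -1.7019*n^4 - 12.3027*n^3 + 7.3782*n^2 + 49.8564*n - 25.9608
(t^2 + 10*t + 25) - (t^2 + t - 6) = 9*t + 31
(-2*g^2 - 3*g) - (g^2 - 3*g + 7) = -3*g^2 - 7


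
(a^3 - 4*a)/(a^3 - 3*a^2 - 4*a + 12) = a/(a - 3)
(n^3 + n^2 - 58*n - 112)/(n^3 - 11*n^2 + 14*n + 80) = (n + 7)/(n - 5)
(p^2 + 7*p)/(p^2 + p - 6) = p*(p + 7)/(p^2 + p - 6)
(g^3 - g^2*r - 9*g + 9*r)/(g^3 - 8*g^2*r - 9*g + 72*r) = (-g + r)/(-g + 8*r)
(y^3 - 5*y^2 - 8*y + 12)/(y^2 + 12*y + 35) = (y^3 - 5*y^2 - 8*y + 12)/(y^2 + 12*y + 35)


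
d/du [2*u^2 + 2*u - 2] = 4*u + 2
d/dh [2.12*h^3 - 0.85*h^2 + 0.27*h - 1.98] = 6.36*h^2 - 1.7*h + 0.27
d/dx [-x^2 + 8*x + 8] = 8 - 2*x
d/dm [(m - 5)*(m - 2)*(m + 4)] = 3*m^2 - 6*m - 18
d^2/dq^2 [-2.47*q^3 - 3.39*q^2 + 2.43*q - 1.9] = -14.82*q - 6.78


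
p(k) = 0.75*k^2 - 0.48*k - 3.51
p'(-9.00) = -13.98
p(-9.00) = 61.56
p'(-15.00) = -22.98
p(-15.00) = 172.44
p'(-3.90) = -6.33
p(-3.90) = 9.77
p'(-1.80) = -3.18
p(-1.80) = -0.22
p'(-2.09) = -3.62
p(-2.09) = 0.77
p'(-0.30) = -0.93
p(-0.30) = -3.30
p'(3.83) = 5.26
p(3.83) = 5.65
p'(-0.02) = -0.51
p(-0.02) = -3.50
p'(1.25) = 1.40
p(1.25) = -2.94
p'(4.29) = 5.96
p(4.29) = 8.23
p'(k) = 1.5*k - 0.48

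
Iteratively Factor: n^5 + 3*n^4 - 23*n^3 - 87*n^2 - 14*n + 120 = (n - 1)*(n^4 + 4*n^3 - 19*n^2 - 106*n - 120) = (n - 5)*(n - 1)*(n^3 + 9*n^2 + 26*n + 24) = (n - 5)*(n - 1)*(n + 4)*(n^2 + 5*n + 6) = (n - 5)*(n - 1)*(n + 3)*(n + 4)*(n + 2)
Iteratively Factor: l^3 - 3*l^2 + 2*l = (l)*(l^2 - 3*l + 2) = l*(l - 1)*(l - 2)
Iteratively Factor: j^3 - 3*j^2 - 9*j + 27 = (j - 3)*(j^2 - 9) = (j - 3)^2*(j + 3)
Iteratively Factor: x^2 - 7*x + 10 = (x - 2)*(x - 5)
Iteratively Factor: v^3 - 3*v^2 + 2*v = (v - 2)*(v^2 - v) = (v - 2)*(v - 1)*(v)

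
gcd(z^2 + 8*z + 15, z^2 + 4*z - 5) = z + 5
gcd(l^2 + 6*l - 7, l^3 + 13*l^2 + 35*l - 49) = l^2 + 6*l - 7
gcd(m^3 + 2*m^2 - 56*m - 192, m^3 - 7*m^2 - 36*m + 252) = m + 6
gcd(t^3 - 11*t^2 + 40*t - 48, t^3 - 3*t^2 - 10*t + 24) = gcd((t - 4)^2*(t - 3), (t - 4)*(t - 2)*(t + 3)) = t - 4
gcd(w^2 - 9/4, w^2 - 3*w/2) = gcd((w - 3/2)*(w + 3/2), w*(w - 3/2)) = w - 3/2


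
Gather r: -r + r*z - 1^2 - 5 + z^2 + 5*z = r*(z - 1) + z^2 + 5*z - 6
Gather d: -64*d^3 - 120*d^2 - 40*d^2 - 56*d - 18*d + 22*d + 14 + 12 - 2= -64*d^3 - 160*d^2 - 52*d + 24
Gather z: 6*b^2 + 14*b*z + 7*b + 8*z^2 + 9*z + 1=6*b^2 + 7*b + 8*z^2 + z*(14*b + 9) + 1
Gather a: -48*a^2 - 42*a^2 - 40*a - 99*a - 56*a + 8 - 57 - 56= -90*a^2 - 195*a - 105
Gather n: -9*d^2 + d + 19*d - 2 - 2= -9*d^2 + 20*d - 4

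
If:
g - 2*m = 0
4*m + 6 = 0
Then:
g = -3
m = -3/2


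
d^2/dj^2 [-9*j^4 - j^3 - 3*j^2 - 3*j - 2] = -108*j^2 - 6*j - 6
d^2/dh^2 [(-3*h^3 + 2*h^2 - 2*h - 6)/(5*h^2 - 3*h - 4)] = 2*(-107*h^3 - 438*h^2 + 6*h - 118)/(125*h^6 - 225*h^5 - 165*h^4 + 333*h^3 + 132*h^2 - 144*h - 64)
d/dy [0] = 0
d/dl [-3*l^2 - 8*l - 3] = -6*l - 8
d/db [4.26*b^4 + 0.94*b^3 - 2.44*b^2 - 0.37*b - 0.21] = 17.04*b^3 + 2.82*b^2 - 4.88*b - 0.37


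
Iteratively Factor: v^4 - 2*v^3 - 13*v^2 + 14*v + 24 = (v - 4)*(v^3 + 2*v^2 - 5*v - 6) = (v - 4)*(v + 3)*(v^2 - v - 2) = (v - 4)*(v + 1)*(v + 3)*(v - 2)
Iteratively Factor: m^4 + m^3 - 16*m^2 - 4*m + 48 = (m + 2)*(m^3 - m^2 - 14*m + 24) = (m + 2)*(m + 4)*(m^2 - 5*m + 6) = (m - 3)*(m + 2)*(m + 4)*(m - 2)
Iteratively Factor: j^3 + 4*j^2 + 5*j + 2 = (j + 1)*(j^2 + 3*j + 2) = (j + 1)^2*(j + 2)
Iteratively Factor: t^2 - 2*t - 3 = (t + 1)*(t - 3)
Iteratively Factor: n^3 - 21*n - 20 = (n + 4)*(n^2 - 4*n - 5) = (n + 1)*(n + 4)*(n - 5)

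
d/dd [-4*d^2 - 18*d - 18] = -8*d - 18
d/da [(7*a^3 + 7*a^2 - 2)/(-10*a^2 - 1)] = a*(-70*a^3 - 21*a - 54)/(100*a^4 + 20*a^2 + 1)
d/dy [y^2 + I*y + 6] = 2*y + I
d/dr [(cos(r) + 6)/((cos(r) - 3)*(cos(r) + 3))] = (cos(r)^2 + 12*cos(r) + 9)*sin(r)/((cos(r) - 3)^2*(cos(r) + 3)^2)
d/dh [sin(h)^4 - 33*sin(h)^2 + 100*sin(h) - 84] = 2*(2*sin(h)^3 - 33*sin(h) + 50)*cos(h)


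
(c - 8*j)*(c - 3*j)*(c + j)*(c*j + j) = c^4*j - 10*c^3*j^2 + c^3*j + 13*c^2*j^3 - 10*c^2*j^2 + 24*c*j^4 + 13*c*j^3 + 24*j^4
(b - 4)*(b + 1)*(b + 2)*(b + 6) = b^4 + 5*b^3 - 16*b^2 - 68*b - 48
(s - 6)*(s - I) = s^2 - 6*s - I*s + 6*I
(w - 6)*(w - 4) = w^2 - 10*w + 24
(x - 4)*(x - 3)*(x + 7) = x^3 - 37*x + 84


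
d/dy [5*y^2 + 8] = 10*y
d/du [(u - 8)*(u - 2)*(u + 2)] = 3*u^2 - 16*u - 4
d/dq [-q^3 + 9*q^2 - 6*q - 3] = -3*q^2 + 18*q - 6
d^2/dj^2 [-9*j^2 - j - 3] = -18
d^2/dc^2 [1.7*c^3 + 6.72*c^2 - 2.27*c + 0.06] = 10.2*c + 13.44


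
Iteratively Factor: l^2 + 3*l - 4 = (l + 4)*(l - 1)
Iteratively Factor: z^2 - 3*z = (z)*(z - 3)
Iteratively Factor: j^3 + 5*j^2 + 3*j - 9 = (j + 3)*(j^2 + 2*j - 3) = (j + 3)^2*(j - 1)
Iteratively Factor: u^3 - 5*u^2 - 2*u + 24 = (u + 2)*(u^2 - 7*u + 12) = (u - 4)*(u + 2)*(u - 3)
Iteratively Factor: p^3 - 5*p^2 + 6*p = (p)*(p^2 - 5*p + 6) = p*(p - 3)*(p - 2)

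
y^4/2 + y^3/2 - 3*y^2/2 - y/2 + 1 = (y/2 + 1)*(y - 1)^2*(y + 1)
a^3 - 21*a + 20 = (a - 4)*(a - 1)*(a + 5)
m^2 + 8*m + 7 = (m + 1)*(m + 7)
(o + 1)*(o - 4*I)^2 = o^3 + o^2 - 8*I*o^2 - 16*o - 8*I*o - 16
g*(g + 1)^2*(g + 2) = g^4 + 4*g^3 + 5*g^2 + 2*g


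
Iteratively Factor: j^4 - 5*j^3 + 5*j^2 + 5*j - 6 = (j - 3)*(j^3 - 2*j^2 - j + 2) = (j - 3)*(j + 1)*(j^2 - 3*j + 2) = (j - 3)*(j - 2)*(j + 1)*(j - 1)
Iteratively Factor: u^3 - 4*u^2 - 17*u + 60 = (u + 4)*(u^2 - 8*u + 15) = (u - 3)*(u + 4)*(u - 5)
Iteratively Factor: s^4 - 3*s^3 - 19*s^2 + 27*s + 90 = (s + 2)*(s^3 - 5*s^2 - 9*s + 45) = (s + 2)*(s + 3)*(s^2 - 8*s + 15) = (s - 5)*(s + 2)*(s + 3)*(s - 3)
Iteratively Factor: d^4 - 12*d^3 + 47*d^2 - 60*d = (d - 3)*(d^3 - 9*d^2 + 20*d) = (d - 5)*(d - 3)*(d^2 - 4*d) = (d - 5)*(d - 4)*(d - 3)*(d)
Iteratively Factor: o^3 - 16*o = (o + 4)*(o^2 - 4*o) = o*(o + 4)*(o - 4)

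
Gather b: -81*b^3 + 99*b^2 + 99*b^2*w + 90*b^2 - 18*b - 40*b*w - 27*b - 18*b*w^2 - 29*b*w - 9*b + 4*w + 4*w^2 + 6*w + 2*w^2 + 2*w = -81*b^3 + b^2*(99*w + 189) + b*(-18*w^2 - 69*w - 54) + 6*w^2 + 12*w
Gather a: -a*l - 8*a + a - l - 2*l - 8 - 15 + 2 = a*(-l - 7) - 3*l - 21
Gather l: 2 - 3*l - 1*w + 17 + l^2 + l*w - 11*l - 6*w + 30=l^2 + l*(w - 14) - 7*w + 49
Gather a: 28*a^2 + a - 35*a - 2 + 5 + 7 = 28*a^2 - 34*a + 10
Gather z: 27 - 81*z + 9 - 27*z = 36 - 108*z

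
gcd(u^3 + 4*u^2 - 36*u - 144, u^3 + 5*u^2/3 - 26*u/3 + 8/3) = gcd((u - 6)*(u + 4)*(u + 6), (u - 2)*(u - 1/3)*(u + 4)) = u + 4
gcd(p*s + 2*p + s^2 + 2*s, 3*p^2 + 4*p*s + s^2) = p + s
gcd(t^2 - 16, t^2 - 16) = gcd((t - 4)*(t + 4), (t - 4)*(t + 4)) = t^2 - 16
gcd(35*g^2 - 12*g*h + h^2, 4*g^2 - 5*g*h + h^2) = 1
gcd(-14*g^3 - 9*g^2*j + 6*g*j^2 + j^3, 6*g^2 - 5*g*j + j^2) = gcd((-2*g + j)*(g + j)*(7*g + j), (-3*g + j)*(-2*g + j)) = 2*g - j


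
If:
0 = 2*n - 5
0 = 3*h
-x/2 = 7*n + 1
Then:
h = 0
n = 5/2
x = -37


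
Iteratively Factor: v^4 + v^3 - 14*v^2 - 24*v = (v + 3)*(v^3 - 2*v^2 - 8*v) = (v - 4)*(v + 3)*(v^2 + 2*v) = v*(v - 4)*(v + 3)*(v + 2)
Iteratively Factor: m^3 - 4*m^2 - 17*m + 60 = (m - 5)*(m^2 + m - 12) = (m - 5)*(m - 3)*(m + 4)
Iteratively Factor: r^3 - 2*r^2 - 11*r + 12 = (r - 4)*(r^2 + 2*r - 3) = (r - 4)*(r + 3)*(r - 1)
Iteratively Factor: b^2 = (b)*(b)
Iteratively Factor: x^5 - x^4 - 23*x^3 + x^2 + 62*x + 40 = (x - 2)*(x^4 + x^3 - 21*x^2 - 41*x - 20) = (x - 2)*(x + 1)*(x^3 - 21*x - 20) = (x - 2)*(x + 1)^2*(x^2 - x - 20) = (x - 5)*(x - 2)*(x + 1)^2*(x + 4)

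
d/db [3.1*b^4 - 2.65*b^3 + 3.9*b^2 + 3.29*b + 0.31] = 12.4*b^3 - 7.95*b^2 + 7.8*b + 3.29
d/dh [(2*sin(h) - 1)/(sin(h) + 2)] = 5*cos(h)/(sin(h) + 2)^2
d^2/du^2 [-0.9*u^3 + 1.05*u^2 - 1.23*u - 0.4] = 2.1 - 5.4*u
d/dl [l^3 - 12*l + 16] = 3*l^2 - 12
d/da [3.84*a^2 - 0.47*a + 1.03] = 7.68*a - 0.47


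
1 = 1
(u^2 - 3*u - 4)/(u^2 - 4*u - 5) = (u - 4)/(u - 5)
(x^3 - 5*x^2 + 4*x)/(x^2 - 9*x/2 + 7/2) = 2*x*(x - 4)/(2*x - 7)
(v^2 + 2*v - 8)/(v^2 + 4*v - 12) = (v + 4)/(v + 6)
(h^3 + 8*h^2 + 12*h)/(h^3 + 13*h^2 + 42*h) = (h + 2)/(h + 7)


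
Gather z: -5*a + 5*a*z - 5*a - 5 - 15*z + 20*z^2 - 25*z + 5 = -10*a + 20*z^2 + z*(5*a - 40)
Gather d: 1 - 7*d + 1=2 - 7*d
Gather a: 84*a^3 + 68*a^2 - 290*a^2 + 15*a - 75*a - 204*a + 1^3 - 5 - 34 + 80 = 84*a^3 - 222*a^2 - 264*a + 42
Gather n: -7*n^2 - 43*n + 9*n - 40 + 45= -7*n^2 - 34*n + 5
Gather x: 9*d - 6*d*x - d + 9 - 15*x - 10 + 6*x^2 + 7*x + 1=8*d + 6*x^2 + x*(-6*d - 8)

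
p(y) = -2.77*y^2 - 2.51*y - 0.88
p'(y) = -5.54*y - 2.51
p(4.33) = -63.68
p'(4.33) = -26.50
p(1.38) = -9.62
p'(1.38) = -10.16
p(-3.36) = -23.72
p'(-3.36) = 16.10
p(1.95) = -16.31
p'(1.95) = -13.31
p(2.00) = -16.98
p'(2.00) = -13.59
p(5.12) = -86.35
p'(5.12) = -30.87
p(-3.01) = -18.42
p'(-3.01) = 14.17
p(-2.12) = -8.01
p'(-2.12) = 9.23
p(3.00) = -33.34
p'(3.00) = -19.13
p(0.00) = -0.88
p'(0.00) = -2.51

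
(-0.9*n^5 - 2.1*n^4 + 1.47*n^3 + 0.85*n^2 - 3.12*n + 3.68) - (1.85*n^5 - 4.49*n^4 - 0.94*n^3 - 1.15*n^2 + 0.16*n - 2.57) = -2.75*n^5 + 2.39*n^4 + 2.41*n^3 + 2.0*n^2 - 3.28*n + 6.25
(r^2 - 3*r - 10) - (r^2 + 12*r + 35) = -15*r - 45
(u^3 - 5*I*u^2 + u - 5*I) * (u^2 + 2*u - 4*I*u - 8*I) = u^5 + 2*u^4 - 9*I*u^4 - 19*u^3 - 18*I*u^3 - 38*u^2 - 9*I*u^2 - 20*u - 18*I*u - 40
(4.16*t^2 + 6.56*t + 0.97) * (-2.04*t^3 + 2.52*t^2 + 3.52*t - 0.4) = -8.4864*t^5 - 2.8992*t^4 + 29.1956*t^3 + 23.8716*t^2 + 0.7904*t - 0.388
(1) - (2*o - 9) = 10 - 2*o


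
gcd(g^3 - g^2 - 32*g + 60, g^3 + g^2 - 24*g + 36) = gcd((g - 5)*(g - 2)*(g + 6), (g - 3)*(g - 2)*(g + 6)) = g^2 + 4*g - 12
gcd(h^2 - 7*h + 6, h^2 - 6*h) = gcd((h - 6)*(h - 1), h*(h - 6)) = h - 6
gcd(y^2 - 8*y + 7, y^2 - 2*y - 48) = 1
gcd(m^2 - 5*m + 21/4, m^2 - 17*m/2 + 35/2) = m - 7/2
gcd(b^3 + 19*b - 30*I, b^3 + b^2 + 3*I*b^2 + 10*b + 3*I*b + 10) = b^2 + 3*I*b + 10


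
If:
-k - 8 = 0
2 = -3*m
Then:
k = -8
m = -2/3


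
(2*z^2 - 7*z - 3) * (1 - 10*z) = -20*z^3 + 72*z^2 + 23*z - 3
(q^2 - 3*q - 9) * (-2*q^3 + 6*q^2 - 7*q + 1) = -2*q^5 + 12*q^4 - 7*q^3 - 32*q^2 + 60*q - 9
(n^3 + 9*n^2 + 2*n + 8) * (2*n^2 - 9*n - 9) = 2*n^5 + 9*n^4 - 86*n^3 - 83*n^2 - 90*n - 72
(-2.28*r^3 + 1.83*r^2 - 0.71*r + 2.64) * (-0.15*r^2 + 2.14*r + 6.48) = 0.342*r^5 - 5.1537*r^4 - 10.7517*r^3 + 9.943*r^2 + 1.0488*r + 17.1072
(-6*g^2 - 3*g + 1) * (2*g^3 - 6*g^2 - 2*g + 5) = -12*g^5 + 30*g^4 + 32*g^3 - 30*g^2 - 17*g + 5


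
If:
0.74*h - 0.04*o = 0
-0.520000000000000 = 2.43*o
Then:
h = -0.01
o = -0.21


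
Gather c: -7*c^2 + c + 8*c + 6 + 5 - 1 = -7*c^2 + 9*c + 10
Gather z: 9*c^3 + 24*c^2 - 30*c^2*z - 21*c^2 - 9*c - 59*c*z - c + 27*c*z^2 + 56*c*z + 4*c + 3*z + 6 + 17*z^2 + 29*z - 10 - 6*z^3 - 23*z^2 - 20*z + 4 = 9*c^3 + 3*c^2 - 6*c - 6*z^3 + z^2*(27*c - 6) + z*(-30*c^2 - 3*c + 12)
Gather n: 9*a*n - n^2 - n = -n^2 + n*(9*a - 1)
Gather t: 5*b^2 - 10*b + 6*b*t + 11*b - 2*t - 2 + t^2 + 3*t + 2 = 5*b^2 + b + t^2 + t*(6*b + 1)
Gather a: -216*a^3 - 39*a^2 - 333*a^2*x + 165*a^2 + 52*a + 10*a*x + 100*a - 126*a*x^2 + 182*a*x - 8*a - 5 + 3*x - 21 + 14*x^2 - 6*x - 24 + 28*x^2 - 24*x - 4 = -216*a^3 + a^2*(126 - 333*x) + a*(-126*x^2 + 192*x + 144) + 42*x^2 - 27*x - 54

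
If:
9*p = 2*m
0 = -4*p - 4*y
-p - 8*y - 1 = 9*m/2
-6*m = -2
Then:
No Solution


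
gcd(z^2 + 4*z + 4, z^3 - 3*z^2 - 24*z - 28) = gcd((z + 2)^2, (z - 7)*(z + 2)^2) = z^2 + 4*z + 4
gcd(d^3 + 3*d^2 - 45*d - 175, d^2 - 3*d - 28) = d - 7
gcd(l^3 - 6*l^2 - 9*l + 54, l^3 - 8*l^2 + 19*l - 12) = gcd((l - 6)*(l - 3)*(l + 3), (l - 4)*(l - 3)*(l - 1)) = l - 3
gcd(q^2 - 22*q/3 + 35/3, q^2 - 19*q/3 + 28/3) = q - 7/3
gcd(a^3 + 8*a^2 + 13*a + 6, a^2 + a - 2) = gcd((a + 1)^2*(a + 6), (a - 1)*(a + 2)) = 1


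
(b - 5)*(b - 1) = b^2 - 6*b + 5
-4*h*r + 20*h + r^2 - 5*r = (-4*h + r)*(r - 5)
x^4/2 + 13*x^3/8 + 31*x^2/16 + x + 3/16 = (x/2 + 1/4)*(x + 3/4)*(x + 1)^2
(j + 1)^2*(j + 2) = j^3 + 4*j^2 + 5*j + 2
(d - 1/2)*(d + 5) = d^2 + 9*d/2 - 5/2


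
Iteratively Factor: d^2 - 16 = (d - 4)*(d + 4)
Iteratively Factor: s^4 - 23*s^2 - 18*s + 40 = (s - 5)*(s^3 + 5*s^2 + 2*s - 8) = (s - 5)*(s + 4)*(s^2 + s - 2) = (s - 5)*(s - 1)*(s + 4)*(s + 2)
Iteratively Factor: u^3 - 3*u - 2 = (u + 1)*(u^2 - u - 2) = (u - 2)*(u + 1)*(u + 1)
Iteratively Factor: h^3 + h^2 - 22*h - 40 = (h + 4)*(h^2 - 3*h - 10) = (h - 5)*(h + 4)*(h + 2)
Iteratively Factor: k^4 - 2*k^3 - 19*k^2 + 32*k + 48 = (k - 3)*(k^3 + k^2 - 16*k - 16) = (k - 3)*(k + 4)*(k^2 - 3*k - 4) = (k - 4)*(k - 3)*(k + 4)*(k + 1)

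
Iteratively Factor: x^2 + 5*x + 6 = (x + 3)*(x + 2)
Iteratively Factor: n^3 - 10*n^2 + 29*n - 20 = (n - 4)*(n^2 - 6*n + 5) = (n - 4)*(n - 1)*(n - 5)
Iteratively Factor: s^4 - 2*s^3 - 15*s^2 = (s)*(s^3 - 2*s^2 - 15*s) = s^2*(s^2 - 2*s - 15) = s^2*(s + 3)*(s - 5)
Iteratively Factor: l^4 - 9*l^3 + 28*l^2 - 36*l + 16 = (l - 1)*(l^3 - 8*l^2 + 20*l - 16) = (l - 2)*(l - 1)*(l^2 - 6*l + 8) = (l - 4)*(l - 2)*(l - 1)*(l - 2)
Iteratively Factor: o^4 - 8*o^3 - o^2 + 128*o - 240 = (o - 3)*(o^3 - 5*o^2 - 16*o + 80) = (o - 5)*(o - 3)*(o^2 - 16) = (o - 5)*(o - 4)*(o - 3)*(o + 4)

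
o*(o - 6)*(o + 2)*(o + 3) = o^4 - o^3 - 24*o^2 - 36*o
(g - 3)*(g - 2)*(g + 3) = g^3 - 2*g^2 - 9*g + 18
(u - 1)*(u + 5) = u^2 + 4*u - 5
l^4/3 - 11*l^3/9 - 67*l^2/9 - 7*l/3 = l*(l/3 + 1)*(l - 7)*(l + 1/3)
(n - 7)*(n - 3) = n^2 - 10*n + 21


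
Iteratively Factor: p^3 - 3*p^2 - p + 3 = (p - 1)*(p^2 - 2*p - 3) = (p - 1)*(p + 1)*(p - 3)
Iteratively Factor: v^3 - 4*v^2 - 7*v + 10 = (v + 2)*(v^2 - 6*v + 5) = (v - 1)*(v + 2)*(v - 5)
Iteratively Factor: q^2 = (q)*(q)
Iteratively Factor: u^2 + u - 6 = (u - 2)*(u + 3)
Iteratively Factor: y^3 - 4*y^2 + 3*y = (y - 1)*(y^2 - 3*y) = (y - 3)*(y - 1)*(y)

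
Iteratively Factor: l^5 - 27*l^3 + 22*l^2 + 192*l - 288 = (l - 3)*(l^4 + 3*l^3 - 18*l^2 - 32*l + 96) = (l - 3)*(l + 4)*(l^3 - l^2 - 14*l + 24) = (l - 3)^2*(l + 4)*(l^2 + 2*l - 8) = (l - 3)^2*(l + 4)^2*(l - 2)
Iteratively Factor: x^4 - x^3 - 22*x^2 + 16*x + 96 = (x + 2)*(x^3 - 3*x^2 - 16*x + 48) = (x - 4)*(x + 2)*(x^2 + x - 12) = (x - 4)*(x + 2)*(x + 4)*(x - 3)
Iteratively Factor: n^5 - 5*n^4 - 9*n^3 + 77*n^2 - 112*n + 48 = (n + 4)*(n^4 - 9*n^3 + 27*n^2 - 31*n + 12) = (n - 1)*(n + 4)*(n^3 - 8*n^2 + 19*n - 12) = (n - 3)*(n - 1)*(n + 4)*(n^2 - 5*n + 4) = (n - 3)*(n - 1)^2*(n + 4)*(n - 4)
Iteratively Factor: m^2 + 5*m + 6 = (m + 2)*(m + 3)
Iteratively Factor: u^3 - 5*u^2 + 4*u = (u - 1)*(u^2 - 4*u) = u*(u - 1)*(u - 4)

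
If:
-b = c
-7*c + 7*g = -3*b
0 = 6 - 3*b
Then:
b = 2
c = -2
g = -20/7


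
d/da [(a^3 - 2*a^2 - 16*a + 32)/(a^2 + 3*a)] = (a^4 + 6*a^3 + 10*a^2 - 64*a - 96)/(a^2*(a^2 + 6*a + 9))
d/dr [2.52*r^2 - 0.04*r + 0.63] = 5.04*r - 0.04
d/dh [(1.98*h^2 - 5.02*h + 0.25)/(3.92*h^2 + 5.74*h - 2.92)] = (31.0436*h^2 - 13.5232*h + 13.2234)/(15.3664*h^4 + 45.0016*h^3 + 10.0548*h^2 - 33.5216*h + 8.5264)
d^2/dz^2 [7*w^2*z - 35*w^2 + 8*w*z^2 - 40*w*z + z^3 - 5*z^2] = 16*w + 6*z - 10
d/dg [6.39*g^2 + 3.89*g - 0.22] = 12.78*g + 3.89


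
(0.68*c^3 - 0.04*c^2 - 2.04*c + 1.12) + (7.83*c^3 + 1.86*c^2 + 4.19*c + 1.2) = 8.51*c^3 + 1.82*c^2 + 2.15*c + 2.32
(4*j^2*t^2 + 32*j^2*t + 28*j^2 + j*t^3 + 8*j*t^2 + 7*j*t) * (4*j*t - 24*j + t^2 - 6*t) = 16*j^3*t^3 + 32*j^3*t^2 - 656*j^3*t - 672*j^3 + 8*j^2*t^4 + 16*j^2*t^3 - 328*j^2*t^2 - 336*j^2*t + j*t^5 + 2*j*t^4 - 41*j*t^3 - 42*j*t^2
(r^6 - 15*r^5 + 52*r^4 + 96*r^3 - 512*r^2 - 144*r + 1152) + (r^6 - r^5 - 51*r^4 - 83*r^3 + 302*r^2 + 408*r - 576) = 2*r^6 - 16*r^5 + r^4 + 13*r^3 - 210*r^2 + 264*r + 576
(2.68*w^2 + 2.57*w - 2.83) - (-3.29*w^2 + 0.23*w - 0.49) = 5.97*w^2 + 2.34*w - 2.34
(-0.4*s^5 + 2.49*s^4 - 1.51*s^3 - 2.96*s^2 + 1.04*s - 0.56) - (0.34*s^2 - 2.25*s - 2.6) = -0.4*s^5 + 2.49*s^4 - 1.51*s^3 - 3.3*s^2 + 3.29*s + 2.04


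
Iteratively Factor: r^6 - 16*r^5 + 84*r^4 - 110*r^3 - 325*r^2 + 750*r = (r - 3)*(r^5 - 13*r^4 + 45*r^3 + 25*r^2 - 250*r) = (r - 5)*(r - 3)*(r^4 - 8*r^3 + 5*r^2 + 50*r) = r*(r - 5)*(r - 3)*(r^3 - 8*r^2 + 5*r + 50) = r*(r - 5)^2*(r - 3)*(r^2 - 3*r - 10) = r*(r - 5)^2*(r - 3)*(r + 2)*(r - 5)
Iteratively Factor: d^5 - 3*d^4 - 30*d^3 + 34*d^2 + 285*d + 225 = (d - 5)*(d^4 + 2*d^3 - 20*d^2 - 66*d - 45) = (d - 5)*(d + 1)*(d^3 + d^2 - 21*d - 45) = (d - 5)^2*(d + 1)*(d^2 + 6*d + 9) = (d - 5)^2*(d + 1)*(d + 3)*(d + 3)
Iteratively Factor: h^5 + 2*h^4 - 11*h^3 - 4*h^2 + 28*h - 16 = (h - 1)*(h^4 + 3*h^3 - 8*h^2 - 12*h + 16) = (h - 1)*(h + 4)*(h^3 - h^2 - 4*h + 4) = (h - 1)*(h + 2)*(h + 4)*(h^2 - 3*h + 2) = (h - 2)*(h - 1)*(h + 2)*(h + 4)*(h - 1)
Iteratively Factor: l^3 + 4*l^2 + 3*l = (l + 1)*(l^2 + 3*l) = (l + 1)*(l + 3)*(l)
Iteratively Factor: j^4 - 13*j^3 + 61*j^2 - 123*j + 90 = (j - 5)*(j^3 - 8*j^2 + 21*j - 18) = (j - 5)*(j - 3)*(j^2 - 5*j + 6) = (j - 5)*(j - 3)^2*(j - 2)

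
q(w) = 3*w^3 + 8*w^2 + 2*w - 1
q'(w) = 9*w^2 + 16*w + 2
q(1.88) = 50.97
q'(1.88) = 63.89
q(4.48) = 438.27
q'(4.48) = 254.31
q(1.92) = 53.56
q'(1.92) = 65.90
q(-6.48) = -494.33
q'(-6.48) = 276.23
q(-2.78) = -9.19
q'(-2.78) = 27.08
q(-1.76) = 3.91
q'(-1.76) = 1.72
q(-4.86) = -166.14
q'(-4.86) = 136.82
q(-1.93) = 3.37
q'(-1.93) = 4.64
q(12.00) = 6359.00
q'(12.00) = 1490.00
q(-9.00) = -1558.00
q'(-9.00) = 587.00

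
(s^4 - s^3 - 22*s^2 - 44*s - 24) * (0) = 0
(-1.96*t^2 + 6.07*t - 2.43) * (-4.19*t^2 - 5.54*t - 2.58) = 8.2124*t^4 - 14.5749*t^3 - 18.3893*t^2 - 2.1984*t + 6.2694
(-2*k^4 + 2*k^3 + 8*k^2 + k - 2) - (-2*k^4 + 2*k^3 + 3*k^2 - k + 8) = 5*k^2 + 2*k - 10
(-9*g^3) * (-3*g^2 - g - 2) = 27*g^5 + 9*g^4 + 18*g^3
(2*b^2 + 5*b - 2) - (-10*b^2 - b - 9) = 12*b^2 + 6*b + 7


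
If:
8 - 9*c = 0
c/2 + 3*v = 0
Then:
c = 8/9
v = -4/27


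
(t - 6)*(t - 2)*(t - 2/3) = t^3 - 26*t^2/3 + 52*t/3 - 8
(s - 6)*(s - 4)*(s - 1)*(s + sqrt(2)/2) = s^4 - 11*s^3 + sqrt(2)*s^3/2 - 11*sqrt(2)*s^2/2 + 34*s^2 - 24*s + 17*sqrt(2)*s - 12*sqrt(2)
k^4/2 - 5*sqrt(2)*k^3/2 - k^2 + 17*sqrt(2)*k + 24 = (k/2 + sqrt(2)/2)*(k - 4*sqrt(2))*(k - 3*sqrt(2))*(k + sqrt(2))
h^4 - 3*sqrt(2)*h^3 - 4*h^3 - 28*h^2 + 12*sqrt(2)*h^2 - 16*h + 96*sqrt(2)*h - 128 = (h - 8)*(h + 4)*(h - 2*sqrt(2))*(h - sqrt(2))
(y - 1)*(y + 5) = y^2 + 4*y - 5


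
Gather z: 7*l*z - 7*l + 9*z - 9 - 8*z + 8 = -7*l + z*(7*l + 1) - 1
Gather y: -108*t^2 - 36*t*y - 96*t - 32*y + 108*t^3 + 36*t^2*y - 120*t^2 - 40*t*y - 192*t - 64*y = 108*t^3 - 228*t^2 - 288*t + y*(36*t^2 - 76*t - 96)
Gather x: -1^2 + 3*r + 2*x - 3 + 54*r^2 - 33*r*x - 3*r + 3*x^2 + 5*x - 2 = 54*r^2 + 3*x^2 + x*(7 - 33*r) - 6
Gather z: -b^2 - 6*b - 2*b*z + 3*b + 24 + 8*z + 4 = -b^2 - 3*b + z*(8 - 2*b) + 28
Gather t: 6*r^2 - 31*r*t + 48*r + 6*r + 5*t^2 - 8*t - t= 6*r^2 + 54*r + 5*t^2 + t*(-31*r - 9)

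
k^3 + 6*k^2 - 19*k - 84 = (k - 4)*(k + 3)*(k + 7)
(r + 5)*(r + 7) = r^2 + 12*r + 35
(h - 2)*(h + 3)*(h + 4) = h^3 + 5*h^2 - 2*h - 24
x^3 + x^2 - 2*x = x*(x - 1)*(x + 2)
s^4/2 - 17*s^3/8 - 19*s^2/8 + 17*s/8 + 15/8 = (s/2 + 1/2)*(s - 5)*(s - 1)*(s + 3/4)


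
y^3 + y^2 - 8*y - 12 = (y - 3)*(y + 2)^2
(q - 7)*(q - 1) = q^2 - 8*q + 7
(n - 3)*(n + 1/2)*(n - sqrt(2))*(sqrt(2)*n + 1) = sqrt(2)*n^4 - 5*sqrt(2)*n^3/2 - n^3 - 5*sqrt(2)*n^2/2 + 5*n^2/2 + 3*n/2 + 5*sqrt(2)*n/2 + 3*sqrt(2)/2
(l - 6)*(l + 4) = l^2 - 2*l - 24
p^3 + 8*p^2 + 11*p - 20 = (p - 1)*(p + 4)*(p + 5)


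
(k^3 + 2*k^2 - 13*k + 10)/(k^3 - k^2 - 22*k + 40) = (k - 1)/(k - 4)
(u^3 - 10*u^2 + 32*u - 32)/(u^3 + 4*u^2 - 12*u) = (u^2 - 8*u + 16)/(u*(u + 6))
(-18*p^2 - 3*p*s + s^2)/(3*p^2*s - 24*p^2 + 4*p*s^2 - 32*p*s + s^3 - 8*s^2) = (-6*p + s)/(p*s - 8*p + s^2 - 8*s)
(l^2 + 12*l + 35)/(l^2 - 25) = (l + 7)/(l - 5)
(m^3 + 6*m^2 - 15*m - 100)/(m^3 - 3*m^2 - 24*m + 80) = (m + 5)/(m - 4)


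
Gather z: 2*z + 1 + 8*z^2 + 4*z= 8*z^2 + 6*z + 1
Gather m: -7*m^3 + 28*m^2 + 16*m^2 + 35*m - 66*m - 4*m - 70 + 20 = -7*m^3 + 44*m^2 - 35*m - 50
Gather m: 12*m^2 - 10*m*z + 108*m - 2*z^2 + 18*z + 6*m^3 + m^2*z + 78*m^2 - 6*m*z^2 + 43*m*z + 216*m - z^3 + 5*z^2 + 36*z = 6*m^3 + m^2*(z + 90) + m*(-6*z^2 + 33*z + 324) - z^3 + 3*z^2 + 54*z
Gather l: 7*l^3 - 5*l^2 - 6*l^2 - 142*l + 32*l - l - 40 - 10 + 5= 7*l^3 - 11*l^2 - 111*l - 45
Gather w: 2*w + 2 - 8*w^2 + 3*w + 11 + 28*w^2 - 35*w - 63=20*w^2 - 30*w - 50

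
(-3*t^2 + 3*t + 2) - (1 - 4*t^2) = t^2 + 3*t + 1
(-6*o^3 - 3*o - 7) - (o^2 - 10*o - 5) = -6*o^3 - o^2 + 7*o - 2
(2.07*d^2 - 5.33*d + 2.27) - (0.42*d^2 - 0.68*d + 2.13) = 1.65*d^2 - 4.65*d + 0.14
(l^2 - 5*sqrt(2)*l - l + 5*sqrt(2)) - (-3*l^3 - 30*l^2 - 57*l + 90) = 3*l^3 + 31*l^2 - 5*sqrt(2)*l + 56*l - 90 + 5*sqrt(2)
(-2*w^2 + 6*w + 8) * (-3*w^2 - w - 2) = 6*w^4 - 16*w^3 - 26*w^2 - 20*w - 16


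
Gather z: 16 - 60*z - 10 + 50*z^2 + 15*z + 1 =50*z^2 - 45*z + 7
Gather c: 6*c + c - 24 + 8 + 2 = 7*c - 14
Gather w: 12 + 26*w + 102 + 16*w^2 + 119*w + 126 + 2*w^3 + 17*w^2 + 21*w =2*w^3 + 33*w^2 + 166*w + 240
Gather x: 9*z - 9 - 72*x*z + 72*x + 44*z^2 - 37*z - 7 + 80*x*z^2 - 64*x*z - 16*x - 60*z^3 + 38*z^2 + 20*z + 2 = x*(80*z^2 - 136*z + 56) - 60*z^3 + 82*z^2 - 8*z - 14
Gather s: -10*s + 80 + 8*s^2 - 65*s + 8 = 8*s^2 - 75*s + 88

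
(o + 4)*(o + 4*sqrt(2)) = o^2 + 4*o + 4*sqrt(2)*o + 16*sqrt(2)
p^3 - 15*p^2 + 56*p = p*(p - 8)*(p - 7)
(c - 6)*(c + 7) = c^2 + c - 42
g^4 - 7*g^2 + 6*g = g*(g - 2)*(g - 1)*(g + 3)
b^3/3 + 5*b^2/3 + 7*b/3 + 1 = (b/3 + 1)*(b + 1)^2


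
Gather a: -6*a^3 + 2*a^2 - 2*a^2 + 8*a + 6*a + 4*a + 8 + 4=-6*a^3 + 18*a + 12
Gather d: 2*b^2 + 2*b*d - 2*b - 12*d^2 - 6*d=2*b^2 - 2*b - 12*d^2 + d*(2*b - 6)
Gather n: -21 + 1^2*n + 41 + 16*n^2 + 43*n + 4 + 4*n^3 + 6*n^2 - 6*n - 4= 4*n^3 + 22*n^2 + 38*n + 20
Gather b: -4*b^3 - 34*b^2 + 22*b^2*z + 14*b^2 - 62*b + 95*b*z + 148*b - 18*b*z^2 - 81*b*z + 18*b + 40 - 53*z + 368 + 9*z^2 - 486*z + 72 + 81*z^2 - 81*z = -4*b^3 + b^2*(22*z - 20) + b*(-18*z^2 + 14*z + 104) + 90*z^2 - 620*z + 480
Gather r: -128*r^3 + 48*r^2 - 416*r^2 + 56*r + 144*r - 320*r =-128*r^3 - 368*r^2 - 120*r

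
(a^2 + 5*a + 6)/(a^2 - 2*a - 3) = (a^2 + 5*a + 6)/(a^2 - 2*a - 3)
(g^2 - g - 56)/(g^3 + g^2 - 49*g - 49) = (g - 8)/(g^2 - 6*g - 7)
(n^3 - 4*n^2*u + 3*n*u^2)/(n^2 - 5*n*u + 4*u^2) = n*(-n + 3*u)/(-n + 4*u)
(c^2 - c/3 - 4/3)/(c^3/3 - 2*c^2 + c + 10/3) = (3*c - 4)/(c^2 - 7*c + 10)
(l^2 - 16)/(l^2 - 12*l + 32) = (l + 4)/(l - 8)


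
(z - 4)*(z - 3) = z^2 - 7*z + 12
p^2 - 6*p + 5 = (p - 5)*(p - 1)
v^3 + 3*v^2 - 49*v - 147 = (v - 7)*(v + 3)*(v + 7)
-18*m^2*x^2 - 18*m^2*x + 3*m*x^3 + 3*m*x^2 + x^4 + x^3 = x*(-3*m + x)*(6*m + x)*(x + 1)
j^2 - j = j*(j - 1)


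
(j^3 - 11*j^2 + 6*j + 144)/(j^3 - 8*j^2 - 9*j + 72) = (j - 6)/(j - 3)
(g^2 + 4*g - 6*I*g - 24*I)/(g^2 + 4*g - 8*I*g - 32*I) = (g - 6*I)/(g - 8*I)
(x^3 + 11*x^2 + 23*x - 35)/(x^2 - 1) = (x^2 + 12*x + 35)/(x + 1)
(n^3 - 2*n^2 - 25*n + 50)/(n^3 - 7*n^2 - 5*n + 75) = (n^2 + 3*n - 10)/(n^2 - 2*n - 15)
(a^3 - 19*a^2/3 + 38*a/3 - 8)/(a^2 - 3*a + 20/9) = 3*(a^2 - 5*a + 6)/(3*a - 5)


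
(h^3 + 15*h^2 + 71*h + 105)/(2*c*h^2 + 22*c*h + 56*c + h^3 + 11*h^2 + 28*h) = (h^2 + 8*h + 15)/(2*c*h + 8*c + h^2 + 4*h)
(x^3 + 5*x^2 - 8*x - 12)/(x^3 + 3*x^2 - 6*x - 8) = (x + 6)/(x + 4)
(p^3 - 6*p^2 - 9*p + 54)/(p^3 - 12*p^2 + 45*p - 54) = (p + 3)/(p - 3)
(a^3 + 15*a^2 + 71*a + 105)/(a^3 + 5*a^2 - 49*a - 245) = (a + 3)/(a - 7)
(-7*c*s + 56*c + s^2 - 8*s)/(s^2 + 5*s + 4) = (-7*c*s + 56*c + s^2 - 8*s)/(s^2 + 5*s + 4)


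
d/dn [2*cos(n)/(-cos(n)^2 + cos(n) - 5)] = 2*(sin(n)^2 + 4)*sin(n)/(sin(n)^2 + cos(n) - 6)^2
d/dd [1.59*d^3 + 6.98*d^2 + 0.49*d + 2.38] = 4.77*d^2 + 13.96*d + 0.49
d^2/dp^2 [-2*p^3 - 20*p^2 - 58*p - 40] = -12*p - 40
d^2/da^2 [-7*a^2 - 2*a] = -14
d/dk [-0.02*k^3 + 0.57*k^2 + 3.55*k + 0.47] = -0.06*k^2 + 1.14*k + 3.55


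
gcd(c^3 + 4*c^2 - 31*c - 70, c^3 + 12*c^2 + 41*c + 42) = c^2 + 9*c + 14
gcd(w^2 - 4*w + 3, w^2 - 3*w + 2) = w - 1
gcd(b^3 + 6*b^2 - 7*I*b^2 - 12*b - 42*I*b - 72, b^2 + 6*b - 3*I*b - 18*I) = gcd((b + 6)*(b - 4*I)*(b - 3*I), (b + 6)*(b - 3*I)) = b^2 + b*(6 - 3*I) - 18*I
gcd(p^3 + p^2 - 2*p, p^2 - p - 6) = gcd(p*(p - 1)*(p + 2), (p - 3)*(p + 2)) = p + 2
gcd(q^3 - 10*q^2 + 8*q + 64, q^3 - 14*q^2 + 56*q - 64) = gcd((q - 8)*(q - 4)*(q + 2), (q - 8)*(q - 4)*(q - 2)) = q^2 - 12*q + 32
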